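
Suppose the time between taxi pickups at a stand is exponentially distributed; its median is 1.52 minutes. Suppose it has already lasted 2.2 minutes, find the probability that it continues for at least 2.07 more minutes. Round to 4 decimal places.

0.3891

For an exponential, median = ln(2)/λ, so λ = ln 2 / 1.52 = 0.456018 per minute.
The exponential is memoryless, so the remaining time is again Exp(λ): the condition X > 2.2 is irrelevant.
P(X > 2.07) = e^(−0.94396) ≈ 0.3891.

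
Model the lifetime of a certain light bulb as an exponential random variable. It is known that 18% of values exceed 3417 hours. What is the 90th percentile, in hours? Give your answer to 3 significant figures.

e^(−λ·3417) = 0.18 ⇒ λ = −ln(0.18)/3417 = 0.000501843.
90th percentile: 1 − e^(−λt) = 0.9, t = −ln(0.1)/λ = 4588.26 hours.

4590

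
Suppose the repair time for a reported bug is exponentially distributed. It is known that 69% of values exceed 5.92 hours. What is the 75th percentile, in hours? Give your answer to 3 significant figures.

22.1

e^(−λ·5.92) = 0.69 ⇒ λ = −ln(0.69)/5.92 = 0.0626797.
75th percentile: 1 − e^(−λt) = 0.75, t = −ln(0.25)/λ = 22.1171 hours.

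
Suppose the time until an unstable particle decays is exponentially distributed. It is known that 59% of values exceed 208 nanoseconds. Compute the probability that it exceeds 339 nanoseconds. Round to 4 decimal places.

0.4232

e^(−λ·208) = 0.59 ⇒ λ = −ln(0.59)/208 = 0.0025367.
P(X > 339) = e^(−0.0025367·339) = e^(−0.85994) ≈ 0.4232.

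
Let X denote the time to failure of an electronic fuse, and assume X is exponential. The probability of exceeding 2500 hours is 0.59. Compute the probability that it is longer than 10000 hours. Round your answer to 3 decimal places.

e^(−λ·2500) = 0.59 ⇒ λ = −ln(0.59)/2500 = 0.000211053.
P(X > 10000) = e^(−0.000211053·10000) = e^(−2.1105) ≈ 0.121.

0.121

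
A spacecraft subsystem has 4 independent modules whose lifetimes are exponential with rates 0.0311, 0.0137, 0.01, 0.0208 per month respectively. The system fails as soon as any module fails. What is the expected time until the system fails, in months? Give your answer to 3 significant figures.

The time to first failure is exponential with rate Σλ = 0.0311 + 0.0137 + 0.01 + 0.0208 = 0.0756.
E[min] = 1/Σλ = 1/0.0756 = 13.2275 months.

13.2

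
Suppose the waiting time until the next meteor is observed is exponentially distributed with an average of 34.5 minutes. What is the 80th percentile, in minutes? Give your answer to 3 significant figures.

The rate is λ = 1/34.5 = 0.0289855 per minute.
Set 1 − e^(−λt) = 0.8, so t = −ln(0.2)/λ = 1.6094/0.0289855 ≈ 55.5256 minutes.

55.5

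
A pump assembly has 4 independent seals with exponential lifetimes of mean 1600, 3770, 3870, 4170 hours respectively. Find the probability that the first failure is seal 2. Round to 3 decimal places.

Rates: λ_i = 1/mean_i → 0.000625, 0.000265252, 0.000258398, 0.000239808; Σλ = 0.00138846.
P(seal 2 first) = λ_2/Σλ = 0.000265252/0.00138846 ≈ 0.191.

0.191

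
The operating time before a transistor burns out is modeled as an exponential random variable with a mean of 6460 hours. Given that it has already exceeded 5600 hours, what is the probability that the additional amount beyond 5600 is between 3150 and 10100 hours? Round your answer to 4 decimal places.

The rate is λ = 1/6460 = 0.000154799 per hour.
Memoryless: the residual past 5600 is again Exp(λ).
P(3150 < residual < 10100) = e^(−λ·3150) − e^(−λ·10100) = 0.61409 − 0.20941 ≈ 0.4047.

0.4047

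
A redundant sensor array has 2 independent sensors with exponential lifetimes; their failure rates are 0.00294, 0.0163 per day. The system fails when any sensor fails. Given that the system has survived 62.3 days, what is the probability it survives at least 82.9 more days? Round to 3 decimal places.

Time to first failure ~ Exp(Σλ) with Σλ = 0.01924.
By memorylessness, P(T > 62.3+82.9 | T > 62.3) = P(T > 82.9) = e^(−0.01924·82.9) ≈ 0.203.

0.203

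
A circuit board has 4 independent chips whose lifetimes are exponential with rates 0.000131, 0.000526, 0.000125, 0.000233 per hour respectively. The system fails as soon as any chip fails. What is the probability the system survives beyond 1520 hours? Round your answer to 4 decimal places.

The time to first failure is exponential with rate Σλ = 0.000131 + 0.000526 + 0.000125 + 0.000233 = 0.001015.
P(min > 1520) = e^(−0.001015·1520) = e^(−1.5428) ≈ 0.2138.

0.2138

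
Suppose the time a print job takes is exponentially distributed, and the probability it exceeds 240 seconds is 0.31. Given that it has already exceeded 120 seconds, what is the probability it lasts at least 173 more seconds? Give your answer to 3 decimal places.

0.430

From e^(−λ·240) = 0.31, λ = −ln(0.31)/240 = 0.00487993.
Memoryless: P(X > 120+173 | X > 120) = P(X > 173) = e^(−0.00487993·173) ≈ 0.430.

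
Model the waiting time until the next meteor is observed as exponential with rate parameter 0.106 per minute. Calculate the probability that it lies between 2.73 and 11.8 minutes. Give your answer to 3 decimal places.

P(2.73 < X < 11.8) = e^(−λ·2.73) − e^(−λ·11.8) = 0.74873 − 0.28628 ≈ 0.462.

0.462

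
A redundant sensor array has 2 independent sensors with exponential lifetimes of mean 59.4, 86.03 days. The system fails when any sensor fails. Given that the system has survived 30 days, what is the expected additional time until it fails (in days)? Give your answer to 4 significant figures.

35.14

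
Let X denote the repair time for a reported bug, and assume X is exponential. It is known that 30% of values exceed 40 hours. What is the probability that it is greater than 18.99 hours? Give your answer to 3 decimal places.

e^(−λ·40) = 0.30 ⇒ λ = −ln(0.30)/40 = 0.0300993.
P(X > 18.99) = e^(−0.0300993·18.99) = e^(−0.57159) ≈ 0.565.

0.565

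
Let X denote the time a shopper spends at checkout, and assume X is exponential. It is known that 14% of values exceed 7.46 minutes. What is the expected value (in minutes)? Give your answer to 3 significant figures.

e^(−λ·7.46) = 0.14 ⇒ λ = −ln(0.14)/7.46 = 0.263554.
Mean = 1/λ = 3.79429 minutes.

3.79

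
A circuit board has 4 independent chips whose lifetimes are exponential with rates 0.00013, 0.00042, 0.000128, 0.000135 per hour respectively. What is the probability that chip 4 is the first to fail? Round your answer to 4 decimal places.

0.1661

The time to first failure is exponential with rate Σλ = 0.00013 + 0.00042 + 0.000128 + 0.000135 = 0.000813.
P(chip 4 first) = λ_4/Σλ = 0.000135/0.000813 ≈ 0.1661.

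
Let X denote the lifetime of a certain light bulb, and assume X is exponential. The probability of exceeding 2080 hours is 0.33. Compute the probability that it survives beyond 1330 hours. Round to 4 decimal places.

e^(−λ·2080) = 0.33 ⇒ λ = −ln(0.33)/2080 = 0.000533011.
P(X > 1330) = e^(−0.000533011·1330) = e^(−0.7089) ≈ 0.4922.

0.4922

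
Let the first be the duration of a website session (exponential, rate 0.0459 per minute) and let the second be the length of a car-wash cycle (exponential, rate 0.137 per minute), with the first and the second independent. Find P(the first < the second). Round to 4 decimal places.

λ_1 = 0.0459, λ_2 = 0.137.
For independent exponentials, P(the first < the second) = λ_1/(λ_1+λ_2) = 0.0459/0.1829 ≈ 0.2510.

0.2510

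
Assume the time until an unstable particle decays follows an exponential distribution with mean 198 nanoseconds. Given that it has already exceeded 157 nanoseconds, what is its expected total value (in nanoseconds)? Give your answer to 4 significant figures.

355.0

The rate is λ = 1/198 = 0.00505051 per nanosecond.
By memorylessness, E[X | X > 157] = 157 + 1/λ = 157 + 198 = 355 nanoseconds.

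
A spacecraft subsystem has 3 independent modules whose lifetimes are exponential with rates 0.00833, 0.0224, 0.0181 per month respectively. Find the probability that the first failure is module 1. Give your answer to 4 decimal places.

0.1706

The time to first failure is exponential with rate Σλ = 0.00833 + 0.0224 + 0.0181 = 0.04883.
P(module 1 first) = λ_1/Σλ = 0.00833/0.04883 ≈ 0.1706.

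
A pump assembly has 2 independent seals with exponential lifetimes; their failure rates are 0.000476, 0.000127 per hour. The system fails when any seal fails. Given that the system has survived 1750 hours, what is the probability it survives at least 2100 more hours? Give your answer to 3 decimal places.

0.282

Time to first failure ~ Exp(Σλ) with Σλ = 0.000603.
By memorylessness, P(T > 1750+2100 | T > 1750) = P(T > 2100) = e^(−0.000603·2100) ≈ 0.282.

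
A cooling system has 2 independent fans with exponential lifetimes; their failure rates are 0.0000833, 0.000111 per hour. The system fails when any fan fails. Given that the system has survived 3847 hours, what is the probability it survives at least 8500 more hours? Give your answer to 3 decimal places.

0.192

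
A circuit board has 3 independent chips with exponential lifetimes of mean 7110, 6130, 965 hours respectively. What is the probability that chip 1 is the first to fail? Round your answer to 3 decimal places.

0.105

Rates: λ_i = 1/mean_i → 0.000140647, 0.000163132, 0.00103627; Σλ = 0.00134005.
P(chip 1 first) = λ_1/Σλ = 0.000140647/0.00134005 ≈ 0.105.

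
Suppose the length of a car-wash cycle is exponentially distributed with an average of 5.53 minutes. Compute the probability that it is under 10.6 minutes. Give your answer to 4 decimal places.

0.8529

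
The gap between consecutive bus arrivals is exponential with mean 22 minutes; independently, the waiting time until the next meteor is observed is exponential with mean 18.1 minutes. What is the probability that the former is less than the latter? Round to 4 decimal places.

λ_1 = 1/22 = 0.0454545, λ_2 = 1/18.1 = 0.0552486.
For independent exponentials, P(the former < the latter) = λ_1/(λ_1+λ_2) = 0.0454545/0.100703 ≈ 0.4514.

0.4514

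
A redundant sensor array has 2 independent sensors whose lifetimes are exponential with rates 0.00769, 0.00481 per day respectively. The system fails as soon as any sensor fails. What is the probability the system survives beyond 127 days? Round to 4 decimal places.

0.2044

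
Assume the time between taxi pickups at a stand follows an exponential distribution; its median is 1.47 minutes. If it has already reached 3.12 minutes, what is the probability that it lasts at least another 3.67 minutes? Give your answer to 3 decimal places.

For an exponential, median = ln(2)/λ, so λ = ln 2 / 1.47 = 0.471529 per minute.
By the memoryless property, P(X > 3.12+3.67 | X > 3.12) = P(X > 3.67).
P(X > 3.67) = e^(−1.7305) ≈ 0.177.

0.177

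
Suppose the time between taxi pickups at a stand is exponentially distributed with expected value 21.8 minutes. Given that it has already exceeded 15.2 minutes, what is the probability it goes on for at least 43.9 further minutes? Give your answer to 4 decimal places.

0.1335

The rate is λ = 1/21.8 = 0.0458716 per minute.
The exponential is memoryless, so the remaining time is again Exp(λ): the condition X > 15.2 is irrelevant.
P(X > 43.9) = e^(−2.0138) ≈ 0.1335.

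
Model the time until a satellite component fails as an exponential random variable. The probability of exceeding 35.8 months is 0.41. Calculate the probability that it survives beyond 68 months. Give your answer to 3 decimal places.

e^(−λ·35.8) = 0.41 ⇒ λ = −ln(0.41)/35.8 = 0.024905.
P(X > 68) = e^(−0.024905·68) = e^(−1.6935) ≈ 0.184.

0.184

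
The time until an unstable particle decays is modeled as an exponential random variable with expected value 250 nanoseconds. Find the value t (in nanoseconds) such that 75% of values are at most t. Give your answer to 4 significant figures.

The rate is λ = 1/250 = 0.004 per nanosecond.
Set 1 − e^(−λt) = 0.75, so t = −ln(0.25)/λ = 1.3863/0.004 ≈ 346.574 nanoseconds.

346.6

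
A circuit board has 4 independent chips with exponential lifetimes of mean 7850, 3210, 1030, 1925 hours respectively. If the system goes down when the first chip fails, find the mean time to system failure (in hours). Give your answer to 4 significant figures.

518.3

The first failure time is exponential with rate Σλ_i = 1/7850 + 1/3210 + 1/1030 + 1/1925 = 0.00192927 per hour.
E[min] = 1/Σλ = 1/0.00192927 = 518.331 hours.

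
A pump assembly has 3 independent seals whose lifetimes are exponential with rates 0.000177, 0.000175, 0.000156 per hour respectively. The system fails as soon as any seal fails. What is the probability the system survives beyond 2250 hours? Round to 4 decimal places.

The time to first failure is exponential with rate Σλ = 0.000177 + 0.000175 + 0.000156 = 0.000508.
P(min > 2250) = e^(−0.000508·2250) = e^(−1.143) ≈ 0.3189.

0.3189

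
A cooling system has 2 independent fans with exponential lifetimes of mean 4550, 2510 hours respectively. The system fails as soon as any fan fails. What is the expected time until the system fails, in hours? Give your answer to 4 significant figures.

1618

The first failure time is exponential with rate Σλ_i = 1/4550 + 1/2510 = 0.000618187 per hour.
E[min] = 1/Σλ = 1/0.000618187 = 1617.63 hours.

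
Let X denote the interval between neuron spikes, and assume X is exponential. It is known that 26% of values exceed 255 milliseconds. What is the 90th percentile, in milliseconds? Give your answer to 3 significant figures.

e^(−λ·255) = 0.26 ⇒ λ = −ln(0.26)/255 = 0.00528264.
90th percentile: 1 − e^(−λt) = 0.9, t = −ln(0.1)/λ = 435.878 milliseconds.

436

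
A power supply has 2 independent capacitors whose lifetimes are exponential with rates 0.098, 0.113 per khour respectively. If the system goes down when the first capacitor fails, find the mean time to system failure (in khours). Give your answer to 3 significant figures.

The time to first failure is exponential with rate Σλ = 0.098 + 0.113 = 0.211.
E[min] = 1/Σλ = 1/0.211 = 4.73934 khours.

4.74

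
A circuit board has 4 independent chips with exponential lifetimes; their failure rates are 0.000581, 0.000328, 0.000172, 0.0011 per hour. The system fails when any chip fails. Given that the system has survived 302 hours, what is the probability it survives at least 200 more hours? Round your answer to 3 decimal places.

0.646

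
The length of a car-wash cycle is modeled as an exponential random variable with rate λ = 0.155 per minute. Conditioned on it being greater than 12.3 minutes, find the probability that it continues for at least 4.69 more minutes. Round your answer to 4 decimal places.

By the memoryless property, P(X > 12.3+4.69 | X > 12.3) = P(X > 4.69).
P(X > 4.69) = e^(−0.72695) ≈ 0.4834.

0.4834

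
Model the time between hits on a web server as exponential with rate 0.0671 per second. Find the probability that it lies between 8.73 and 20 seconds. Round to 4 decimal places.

P(8.73 < X < 20) = e^(−λ·8.73) − e^(−λ·20) = 0.55667 − 0.26132 ≈ 0.2953.

0.2953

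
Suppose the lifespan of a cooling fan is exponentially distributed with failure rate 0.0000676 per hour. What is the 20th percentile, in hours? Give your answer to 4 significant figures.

3301

Set 1 − e^(−λt) = 0.2, so t = −ln(0.8)/λ = 0.22314/0.0000676 ≈ 3300.94 hours.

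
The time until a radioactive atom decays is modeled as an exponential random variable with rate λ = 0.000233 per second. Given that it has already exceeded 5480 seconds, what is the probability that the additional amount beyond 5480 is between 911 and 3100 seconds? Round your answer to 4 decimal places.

Memoryless: the residual past 5480 is again Exp(λ).
P(911 < residual < 3100) = e^(−λ·911) − e^(−λ·3100) = 0.80875 − 0.48563 ≈ 0.3231.

0.3231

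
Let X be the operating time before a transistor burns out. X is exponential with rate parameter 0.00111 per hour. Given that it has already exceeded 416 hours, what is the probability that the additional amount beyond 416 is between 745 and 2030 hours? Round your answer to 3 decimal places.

Memoryless: the residual past 416 is again Exp(λ).
P(745 < residual < 2030) = e^(−λ·745) − e^(−λ·2030) = 0.43738 − 0.10505 ≈ 0.332.

0.332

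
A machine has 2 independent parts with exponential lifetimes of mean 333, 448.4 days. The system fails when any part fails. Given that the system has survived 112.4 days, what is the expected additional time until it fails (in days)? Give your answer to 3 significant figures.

191

First-failure rate Σλ = 1/333 + 1/448.4 = 0.00523315.
By memorylessness the expected residual is 1/Σλ = 191.089 days, regardless of the 112.4 already elapsed.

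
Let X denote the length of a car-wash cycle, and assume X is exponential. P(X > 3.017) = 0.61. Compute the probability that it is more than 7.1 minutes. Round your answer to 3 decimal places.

0.312

e^(−λ·3.017) = 0.61 ⇒ λ = −ln(0.61)/3.017 = 0.163837.
P(X > 7.1) = e^(−0.163837·7.1) = e^(−1.1632) ≈ 0.312.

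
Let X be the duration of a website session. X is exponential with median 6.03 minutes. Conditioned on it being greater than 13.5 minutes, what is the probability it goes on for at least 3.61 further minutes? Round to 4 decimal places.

For an exponential, median = ln(2)/λ, so λ = ln 2 / 6.03 = 0.11495 per minute.
The exponential is memoryless, so the remaining time is again Exp(λ): the condition X > 13.5 is irrelevant.
P(X > 3.61) = e^(−0.41497) ≈ 0.6604.

0.6604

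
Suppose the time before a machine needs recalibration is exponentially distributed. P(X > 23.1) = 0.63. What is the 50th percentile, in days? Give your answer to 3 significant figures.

e^(−λ·23.1) = 0.63 ⇒ λ = −ln(0.63)/23.1 = 0.0200015.
50th percentile: 1 − e^(−λt) = 0.5, t = −ln(0.5)/λ = 34.6547 days.

34.7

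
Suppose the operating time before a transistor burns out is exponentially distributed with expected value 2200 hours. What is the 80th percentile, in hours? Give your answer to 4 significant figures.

The rate is λ = 1/2200 = 0.000454545 per hour.
Set 1 − e^(−λt) = 0.8, so t = −ln(0.2)/λ = 1.6094/0.000454545 ≈ 3540.76 hours.

3541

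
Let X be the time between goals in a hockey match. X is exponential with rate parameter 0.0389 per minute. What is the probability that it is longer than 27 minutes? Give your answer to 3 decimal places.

P(X > 27) = e^(−λ·27) = e^(−1.0503) ≈ 0.350.

0.350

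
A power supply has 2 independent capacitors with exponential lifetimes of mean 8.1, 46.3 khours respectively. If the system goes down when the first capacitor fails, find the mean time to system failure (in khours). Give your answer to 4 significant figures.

6.894

The first failure time is exponential with rate Σλ_i = 1/8.1 + 1/46.3 = 0.145055 per khour.
E[min] = 1/Σλ = 1/0.145055 = 6.89393 khours.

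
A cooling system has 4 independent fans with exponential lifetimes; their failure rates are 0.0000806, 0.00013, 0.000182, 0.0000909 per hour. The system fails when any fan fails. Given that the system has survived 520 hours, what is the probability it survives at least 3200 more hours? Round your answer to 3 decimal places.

0.213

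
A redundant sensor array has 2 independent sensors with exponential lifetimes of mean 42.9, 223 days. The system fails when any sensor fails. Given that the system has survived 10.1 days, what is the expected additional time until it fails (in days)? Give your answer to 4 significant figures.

35.98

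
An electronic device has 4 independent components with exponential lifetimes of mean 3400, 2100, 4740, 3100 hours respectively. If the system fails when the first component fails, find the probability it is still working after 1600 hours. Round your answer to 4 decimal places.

The first failure time is exponential with rate Σλ_i = 1/3400 + 1/2100 + 1/4740 + 1/3100 = 0.00130386 per hour.
P(min > 1600) = e^(−0.00130386·1600) = e^(−2.0862) ≈ 0.1242.

0.1242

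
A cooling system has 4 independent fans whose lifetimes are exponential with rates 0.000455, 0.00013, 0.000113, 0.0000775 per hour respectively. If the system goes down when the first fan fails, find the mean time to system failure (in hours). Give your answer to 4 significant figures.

The time to first failure is exponential with rate Σλ = 0.000455 + 0.00013 + 0.000113 + 0.0000775 = 0.0007755.
E[min] = 1/Σλ = 1/0.0007755 = 1289.49 hours.

1289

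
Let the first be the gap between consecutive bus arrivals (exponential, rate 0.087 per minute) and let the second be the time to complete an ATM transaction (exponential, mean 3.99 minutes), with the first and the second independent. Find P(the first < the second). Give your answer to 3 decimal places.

0.258

λ_1 = 0.087, λ_2 = 1/3.99 = 0.250627.
For independent exponentials, P(the first < the second) = λ_1/(λ_1+λ_2) = 0.087/0.337627 ≈ 0.258.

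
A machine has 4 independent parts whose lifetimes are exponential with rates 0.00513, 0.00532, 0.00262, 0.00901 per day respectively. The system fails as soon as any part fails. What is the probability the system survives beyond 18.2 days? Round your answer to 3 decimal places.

0.669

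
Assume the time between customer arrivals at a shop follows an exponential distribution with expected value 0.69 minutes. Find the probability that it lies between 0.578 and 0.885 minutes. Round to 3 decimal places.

0.155

The rate is λ = 1/0.69 = 1.44928 per minute.
P(0.578 < X < 0.885) = e^(−λ·0.578) − e^(−λ·0.885) = 0.43271 − 0.27731 ≈ 0.155.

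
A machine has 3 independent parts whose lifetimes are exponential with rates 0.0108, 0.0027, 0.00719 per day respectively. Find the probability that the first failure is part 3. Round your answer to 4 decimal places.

The time to first failure is exponential with rate Σλ = 0.0108 + 0.0027 + 0.00719 = 0.02069.
P(part 3 first) = λ_3/Σλ = 0.00719/0.02069 ≈ 0.3475.

0.3475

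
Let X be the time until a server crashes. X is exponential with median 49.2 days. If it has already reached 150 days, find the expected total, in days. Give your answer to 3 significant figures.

221

For an exponential, median = ln(2)/λ, so λ = ln 2 / 49.2 = 0.0140884 per day.
By memorylessness, E[X | X > 150] = 150 + 1/λ = 150 + 70.9806 = 220.981 days.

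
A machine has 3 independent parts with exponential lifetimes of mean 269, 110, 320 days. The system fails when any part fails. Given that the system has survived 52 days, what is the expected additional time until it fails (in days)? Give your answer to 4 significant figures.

First-failure rate Σλ = 1/269 + 1/110 + 1/320 = 0.0159334.
By memorylessness the expected residual is 1/Σλ = 62.7613 days, regardless of the 52 already elapsed.

62.76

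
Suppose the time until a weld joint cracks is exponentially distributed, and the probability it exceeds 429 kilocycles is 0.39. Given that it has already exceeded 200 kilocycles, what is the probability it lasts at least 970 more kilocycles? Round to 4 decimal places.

From e^(−λ·429) = 0.39, λ = −ln(0.39)/429 = 0.00219489.
Memoryless: P(X > 200+970 | X > 200) = P(X > 970) = e^(−0.00219489·970) ≈ 0.1190.

0.1190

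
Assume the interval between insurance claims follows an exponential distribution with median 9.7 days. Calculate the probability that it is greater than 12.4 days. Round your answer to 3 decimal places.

0.412

For an exponential, median = ln(2)/λ, so λ = ln 2 / 9.7 = 0.0714585 per day.
P(X > 12.4) = e^(−λ·12.4) = e^(−0.88609) ≈ 0.412.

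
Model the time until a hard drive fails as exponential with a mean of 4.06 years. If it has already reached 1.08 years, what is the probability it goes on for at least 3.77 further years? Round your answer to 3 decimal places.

0.395

The rate is λ = 1/4.06 = 0.246305 per year.
P(X > s+t | X > s) = e^(−λ(s+t))/e^(−λs) = e^(−λt), independent of s = 1.08.
P(X > 3.77) = e^(−0.92857) ≈ 0.395.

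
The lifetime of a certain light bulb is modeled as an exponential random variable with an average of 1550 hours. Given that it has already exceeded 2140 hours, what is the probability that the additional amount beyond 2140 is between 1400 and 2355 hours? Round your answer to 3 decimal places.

0.186

The rate is λ = 1/1550 = 0.000645161 per hour.
Memoryless: the residual past 2140 is again Exp(λ).
P(1400 < residual < 2355) = e^(−λ·1400) − e^(−λ·2355) = 0.40526 − 0.21885 ≈ 0.186.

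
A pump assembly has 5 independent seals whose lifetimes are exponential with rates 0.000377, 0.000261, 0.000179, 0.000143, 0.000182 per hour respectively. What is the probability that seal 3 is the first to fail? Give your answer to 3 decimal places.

The time to first failure is exponential with rate Σλ = 0.000377 + 0.000261 + 0.000179 + 0.000143 + 0.000182 = 0.001142.
P(seal 3 first) = λ_3/Σλ = 0.000179/0.001142 ≈ 0.157.

0.157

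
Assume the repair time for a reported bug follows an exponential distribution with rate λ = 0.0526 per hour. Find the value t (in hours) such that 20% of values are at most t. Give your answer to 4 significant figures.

4.242

Set 1 − e^(−λt) = 0.2, so t = −ln(0.8)/λ = 0.22314/0.0526 ≈ 4.24227 hours.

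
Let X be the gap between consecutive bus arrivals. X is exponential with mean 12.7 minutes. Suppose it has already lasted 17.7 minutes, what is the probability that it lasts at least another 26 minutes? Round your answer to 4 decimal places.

The rate is λ = 1/12.7 = 0.0787402 per minute.
By the memoryless property, P(X > 17.7+26 | X > 17.7) = P(X > 26).
P(X > 26) = e^(−2.0472) ≈ 0.1291.

0.1291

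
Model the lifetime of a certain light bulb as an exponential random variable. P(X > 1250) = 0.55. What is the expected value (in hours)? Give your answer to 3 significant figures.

e^(−λ·1250) = 0.55 ⇒ λ = −ln(0.55)/1250 = 0.00047827.
Mean = 1/λ = 2090.87 hours.

2090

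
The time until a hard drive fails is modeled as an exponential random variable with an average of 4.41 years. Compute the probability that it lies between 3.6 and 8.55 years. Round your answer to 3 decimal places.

0.298

The rate is λ = 1/4.41 = 0.226757 per year.
P(3.6 < X < 8.55) = e^(−λ·3.6) − e^(−λ·8.55) = 0.44205 − 0.14388 ≈ 0.298.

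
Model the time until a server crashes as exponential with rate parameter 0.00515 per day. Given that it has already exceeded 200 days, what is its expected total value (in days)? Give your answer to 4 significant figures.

By memorylessness, E[X | X > 200] = 200 + 1/λ = 200 + 194.175 = 394.175 days.

394.2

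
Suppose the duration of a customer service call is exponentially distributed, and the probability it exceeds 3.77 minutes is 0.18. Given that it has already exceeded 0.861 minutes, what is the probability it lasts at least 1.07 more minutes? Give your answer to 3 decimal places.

From e^(−λ·3.77) = 0.18, λ = −ln(0.18)/3.77 = 0.454854.
Memoryless: P(X > 0.861+1.07 | X > 0.861) = P(X > 1.07) = e^(−0.454854·1.07) ≈ 0.615.

0.615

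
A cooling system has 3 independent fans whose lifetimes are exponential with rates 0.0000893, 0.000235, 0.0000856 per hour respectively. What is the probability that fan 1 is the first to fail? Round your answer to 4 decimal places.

The time to first failure is exponential with rate Σλ = 0.0000893 + 0.000235 + 0.0000856 = 0.0004099.
P(fan 1 first) = λ_1/Σλ = 0.0000893/0.0004099 ≈ 0.2179.

0.2179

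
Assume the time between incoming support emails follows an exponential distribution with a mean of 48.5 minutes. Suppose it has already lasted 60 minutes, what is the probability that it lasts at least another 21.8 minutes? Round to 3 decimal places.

The rate is λ = 1/48.5 = 0.0206186 per minute.
By the memoryless property, P(X > 60+21.8 | X > 60) = P(X > 21.8).
P(X > 21.8) = e^(−0.44948) ≈ 0.638.

0.638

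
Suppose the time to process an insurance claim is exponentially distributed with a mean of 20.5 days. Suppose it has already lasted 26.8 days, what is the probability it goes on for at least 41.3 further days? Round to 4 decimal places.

0.1334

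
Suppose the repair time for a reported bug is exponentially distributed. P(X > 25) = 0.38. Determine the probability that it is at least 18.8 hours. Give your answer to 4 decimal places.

e^(−λ·25) = 0.38 ⇒ λ = −ln(0.38)/25 = 0.0387034.
P(X > 18.8) = e^(−0.0387034·18.8) = e^(−0.72762) ≈ 0.4831.

0.4831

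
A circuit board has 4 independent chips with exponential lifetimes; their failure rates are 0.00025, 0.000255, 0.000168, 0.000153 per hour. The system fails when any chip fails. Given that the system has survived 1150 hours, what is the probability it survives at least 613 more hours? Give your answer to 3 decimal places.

0.603

Time to first failure ~ Exp(Σλ) with Σλ = 0.000826.
By memorylessness, P(T > 1150+613 | T > 1150) = P(T > 613) = e^(−0.000826·613) ≈ 0.603.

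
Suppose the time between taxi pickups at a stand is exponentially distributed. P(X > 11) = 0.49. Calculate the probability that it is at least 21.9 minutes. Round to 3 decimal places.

e^(−λ·11) = 0.49 ⇒ λ = −ln(0.49)/11 = 0.06485.
P(X > 21.9) = e^(−0.06485·21.9) = e^(−1.4202) ≈ 0.242.

0.242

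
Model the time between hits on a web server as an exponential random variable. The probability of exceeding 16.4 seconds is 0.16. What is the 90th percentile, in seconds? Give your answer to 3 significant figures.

e^(−λ·16.4) = 0.16 ⇒ λ = −ln(0.16)/16.4 = 0.111743.
90th percentile: 1 − e^(−λt) = 0.9, t = −ln(0.1)/λ = 20.6061 seconds.

20.6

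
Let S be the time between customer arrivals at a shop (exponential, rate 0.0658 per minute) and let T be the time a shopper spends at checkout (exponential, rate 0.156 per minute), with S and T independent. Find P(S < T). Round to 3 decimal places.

λ_1 = 0.0658, λ_2 = 0.156.
For independent exponentials, P(S < T) = λ_1/(λ_1+λ_2) = 0.0658/0.2218 ≈ 0.297.

0.297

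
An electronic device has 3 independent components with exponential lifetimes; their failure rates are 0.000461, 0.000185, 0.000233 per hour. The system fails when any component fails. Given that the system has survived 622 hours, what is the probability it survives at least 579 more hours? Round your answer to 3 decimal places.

0.601

Time to first failure ~ Exp(Σλ) with Σλ = 0.000879.
By memorylessness, P(T > 622+579 | T > 622) = P(T > 579) = e^(−0.000879·579) ≈ 0.601.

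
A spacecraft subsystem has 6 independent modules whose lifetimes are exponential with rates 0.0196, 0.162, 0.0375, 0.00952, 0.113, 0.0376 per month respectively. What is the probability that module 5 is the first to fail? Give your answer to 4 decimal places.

The time to first failure is exponential with rate Σλ = 0.0196 + 0.162 + 0.0375 + 0.00952 + 0.113 + 0.0376 = 0.37922.
P(module 5 first) = λ_5/Σλ = 0.113/0.37922 ≈ 0.2980.

0.2980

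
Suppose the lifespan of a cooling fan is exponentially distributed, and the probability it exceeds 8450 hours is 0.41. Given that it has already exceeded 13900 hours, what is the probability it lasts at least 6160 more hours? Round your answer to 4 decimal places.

0.5221

From e^(−λ·8450) = 0.41, λ = −ln(0.41)/8450 = 0.000105515.
Memoryless: P(X > 13900+6160 | X > 13900) = P(X > 6160) = e^(−0.000105515·6160) ≈ 0.5221.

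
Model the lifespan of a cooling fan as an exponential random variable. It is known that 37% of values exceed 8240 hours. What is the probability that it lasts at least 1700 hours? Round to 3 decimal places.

e^(−λ·8240) = 0.37 ⇒ λ = −ln(0.37)/8240 = 0.000120662.
P(X > 1700) = e^(−0.000120662·1700) = e^(−0.20512) ≈ 0.815.

0.815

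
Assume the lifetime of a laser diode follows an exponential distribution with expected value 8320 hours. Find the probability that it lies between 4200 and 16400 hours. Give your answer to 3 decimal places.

The rate is λ = 1/8320 = 0.000120192 per hour.
P(4200 < X < 16400) = e^(−λ·4200) − e^(−λ·16400) = 0.60362 − 0.13930 ≈ 0.464.

0.464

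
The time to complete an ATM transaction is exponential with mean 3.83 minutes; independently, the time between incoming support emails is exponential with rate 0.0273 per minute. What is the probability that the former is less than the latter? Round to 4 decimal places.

λ_1 = 1/3.83 = 0.261097, λ_2 = 0.0273.
For independent exponentials, P(the former < the latter) = λ_1/(λ_1+λ_2) = 0.261097/0.288397 ≈ 0.9053.

0.9053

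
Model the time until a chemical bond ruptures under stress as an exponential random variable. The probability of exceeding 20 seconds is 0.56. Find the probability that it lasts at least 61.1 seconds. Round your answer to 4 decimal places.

e^(−λ·20) = 0.56 ⇒ λ = −ln(0.56)/20 = 0.0289909.
P(X > 61.1) = e^(−0.0289909·61.1) = e^(−1.7713) ≈ 0.1701.

0.1701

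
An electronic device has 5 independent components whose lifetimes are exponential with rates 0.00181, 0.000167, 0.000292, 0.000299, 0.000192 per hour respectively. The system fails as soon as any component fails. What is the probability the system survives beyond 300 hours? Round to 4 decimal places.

0.4369

The time to first failure is exponential with rate Σλ = 0.00181 + 0.000167 + 0.000292 + 0.000299 + 0.000192 = 0.00276.
P(min > 300) = e^(−0.00276·300) = e^(−0.828) ≈ 0.4369.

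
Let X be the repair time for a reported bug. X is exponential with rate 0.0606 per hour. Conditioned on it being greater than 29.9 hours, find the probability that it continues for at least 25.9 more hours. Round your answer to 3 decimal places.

The exponential is memoryless, so the remaining time is again Exp(λ): the condition X > 29.9 is irrelevant.
P(X > 25.9) = e^(−1.5695) ≈ 0.208.

0.208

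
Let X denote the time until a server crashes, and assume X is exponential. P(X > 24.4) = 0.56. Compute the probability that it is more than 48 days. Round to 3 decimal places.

e^(−λ·24.4) = 0.56 ⇒ λ = −ln(0.56)/24.4 = 0.0237631.
P(X > 48) = e^(−0.0237631·48) = e^(−1.1406) ≈ 0.320.

0.320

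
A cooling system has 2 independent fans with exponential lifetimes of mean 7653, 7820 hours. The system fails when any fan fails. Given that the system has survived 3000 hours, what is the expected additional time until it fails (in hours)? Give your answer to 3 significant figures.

First-failure rate Σλ = 1/7653 + 1/7820 = 0.000258545.
By memorylessness the expected residual is 1/Σλ = 3867.8 hours, regardless of the 3000 already elapsed.

3870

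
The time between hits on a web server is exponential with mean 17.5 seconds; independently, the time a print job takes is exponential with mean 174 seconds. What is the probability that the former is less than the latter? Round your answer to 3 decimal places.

0.909

λ_1 = 1/17.5 = 0.0571429, λ_2 = 1/174 = 0.00574713.
For independent exponentials, P(the former < the latter) = λ_1/(λ_1+λ_2) = 0.0571429/0.06289 ≈ 0.909.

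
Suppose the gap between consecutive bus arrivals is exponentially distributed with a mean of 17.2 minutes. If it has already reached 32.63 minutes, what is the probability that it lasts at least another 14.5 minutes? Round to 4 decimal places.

The rate is λ = 1/17.2 = 0.0581395 per minute.
P(X > s+t | X > s) = e^(−λ(s+t))/e^(−λs) = e^(−λt), independent of s = 32.63.
P(X > 14.5) = e^(−0.84302) ≈ 0.4304.

0.4304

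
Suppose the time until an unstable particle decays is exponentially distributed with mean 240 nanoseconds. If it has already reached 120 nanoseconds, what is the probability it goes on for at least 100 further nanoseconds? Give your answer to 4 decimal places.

The rate is λ = 1/240 = 0.00416667 per nanosecond.
By the memoryless property, P(X > 120+100 | X > 120) = P(X > 100).
P(X > 100) = e^(−0.41667) ≈ 0.6592.

0.6592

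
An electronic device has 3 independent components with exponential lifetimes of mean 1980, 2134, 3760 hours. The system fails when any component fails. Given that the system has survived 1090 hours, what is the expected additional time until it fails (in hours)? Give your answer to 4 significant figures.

806.7

First-failure rate Σλ = 1/1980 + 1/2134 + 1/3760 = 0.00123961.
By memorylessness the expected residual is 1/Σλ = 806.704 hours, regardless of the 1090 already elapsed.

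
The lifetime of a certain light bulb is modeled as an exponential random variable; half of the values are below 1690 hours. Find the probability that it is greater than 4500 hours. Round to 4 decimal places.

0.1579

For an exponential, median = ln(2)/λ, so λ = ln 2 / 1690 = 0.000410146 per hour.
P(X > 4500) = e^(−λ·4500) = e^(−1.8457) ≈ 0.1579.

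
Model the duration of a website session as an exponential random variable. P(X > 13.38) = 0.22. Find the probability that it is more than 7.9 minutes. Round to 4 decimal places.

e^(−λ·13.38) = 0.22 ⇒ λ = −ln(0.22)/13.38 = 0.113164.
P(X > 7.9) = e^(−0.113164·7.9) = e^(−0.89399) ≈ 0.4090.

0.4090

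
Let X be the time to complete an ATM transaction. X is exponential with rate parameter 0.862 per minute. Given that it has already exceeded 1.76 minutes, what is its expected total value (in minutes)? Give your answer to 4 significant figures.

2.920

By memorylessness, E[X | X > 1.76] = 1.76 + 1/λ = 1.76 + 1.16009 = 2.92009 minutes.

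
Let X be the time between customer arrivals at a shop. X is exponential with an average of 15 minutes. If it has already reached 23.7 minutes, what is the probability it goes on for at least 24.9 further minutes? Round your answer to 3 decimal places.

0.190

The rate is λ = 1/15 = 0.0666667 per minute.
P(X > s+t | X > s) = e^(−λ(s+t))/e^(−λs) = e^(−λt), independent of s = 23.7.
P(X > 24.9) = e^(−1.66) ≈ 0.190.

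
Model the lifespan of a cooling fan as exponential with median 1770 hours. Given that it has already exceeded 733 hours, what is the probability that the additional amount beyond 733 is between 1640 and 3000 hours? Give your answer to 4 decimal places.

For an exponential, median = ln(2)/λ, so λ = ln 2 / 1770 = 0.000391609 per hour.
Memoryless: the residual past 733 is again Exp(λ).
P(1640 < residual < 3000) = e^(−λ·1640) − e^(−λ·3000) = 0.52611 − 0.30887 ≈ 0.2172.

0.2172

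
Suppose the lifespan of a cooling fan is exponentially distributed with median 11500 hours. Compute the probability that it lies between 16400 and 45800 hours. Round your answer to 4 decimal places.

0.3089

For an exponential, median = ln(2)/λ, so λ = ln 2 / 11500 = 0.0000602737 per hour.
P(16400 < X < 45800) = e^(−λ·16400) − e^(−λ·45800) = 0.37214 − 0.06326 ≈ 0.3089.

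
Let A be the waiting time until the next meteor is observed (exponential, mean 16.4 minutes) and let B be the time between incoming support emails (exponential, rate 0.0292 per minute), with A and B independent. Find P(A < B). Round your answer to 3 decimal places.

0.676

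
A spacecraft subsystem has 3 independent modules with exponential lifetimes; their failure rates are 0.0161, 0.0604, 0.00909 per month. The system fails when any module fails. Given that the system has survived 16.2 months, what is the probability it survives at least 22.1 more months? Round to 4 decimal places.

0.1508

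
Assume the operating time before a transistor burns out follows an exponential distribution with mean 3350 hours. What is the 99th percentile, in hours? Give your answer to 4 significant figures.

The rate is λ = 1/3350 = 0.000298507 per hour.
Set 1 − e^(−λt) = 0.99, so t = −ln(0.01)/λ = 4.6052/0.000298507 ≈ 15427.3 hours.

15430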